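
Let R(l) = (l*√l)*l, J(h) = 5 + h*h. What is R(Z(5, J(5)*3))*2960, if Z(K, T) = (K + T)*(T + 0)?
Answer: 3245751000000*√38 ≈ 2.0008e+13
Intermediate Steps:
J(h) = 5 + h²
Z(K, T) = T*(K + T) (Z(K, T) = (K + T)*T = T*(K + T))
R(l) = l^(5/2) (R(l) = l^(3/2)*l = l^(5/2))
R(Z(5, J(5)*3))*2960 = (((5 + 5²)*3)*(5 + (5 + 5²)*3))^(5/2)*2960 = (((5 + 25)*3)*(5 + (5 + 25)*3))^(5/2)*2960 = ((30*3)*(5 + 30*3))^(5/2)*2960 = (90*(5 + 90))^(5/2)*2960 = (90*95)^(5/2)*2960 = 8550^(5/2)*2960 = (1096537500*√38)*2960 = 3245751000000*√38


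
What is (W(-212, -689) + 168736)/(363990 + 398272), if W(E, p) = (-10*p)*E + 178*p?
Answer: -707293/381131 ≈ -1.8558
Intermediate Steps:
W(E, p) = 178*p - 10*E*p (W(E, p) = -10*E*p + 178*p = 178*p - 10*E*p)
(W(-212, -689) + 168736)/(363990 + 398272) = (2*(-689)*(89 - 5*(-212)) + 168736)/(363990 + 398272) = (2*(-689)*(89 + 1060) + 168736)/762262 = (2*(-689)*1149 + 168736)*(1/762262) = (-1583322 + 168736)*(1/762262) = -1414586*1/762262 = -707293/381131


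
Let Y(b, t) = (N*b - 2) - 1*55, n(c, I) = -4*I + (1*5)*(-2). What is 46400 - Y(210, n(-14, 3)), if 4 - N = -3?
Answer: 44987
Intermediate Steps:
n(c, I) = -10 - 4*I (n(c, I) = -4*I + 5*(-2) = -4*I - 10 = -10 - 4*I)
N = 7 (N = 4 - 1*(-3) = 4 + 3 = 7)
Y(b, t) = -57 + 7*b (Y(b, t) = (7*b - 2) - 1*55 = (-2 + 7*b) - 55 = -57 + 7*b)
46400 - Y(210, n(-14, 3)) = 46400 - (-57 + 7*210) = 46400 - (-57 + 1470) = 46400 - 1*1413 = 46400 - 1413 = 44987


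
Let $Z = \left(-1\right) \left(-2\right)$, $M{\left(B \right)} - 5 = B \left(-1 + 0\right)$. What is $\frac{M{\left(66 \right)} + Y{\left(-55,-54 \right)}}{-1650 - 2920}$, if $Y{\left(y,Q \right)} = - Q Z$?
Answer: $- \frac{47}{4570} \approx -0.010284$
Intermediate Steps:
$M{\left(B \right)} = 5 - B$ ($M{\left(B \right)} = 5 + B \left(-1 + 0\right) = 5 + B \left(-1\right) = 5 - B$)
$Z = 2$
$Y{\left(y,Q \right)} = - 2 Q$ ($Y{\left(y,Q \right)} = - Q 2 = - 2 Q$)
$\frac{M{\left(66 \right)} + Y{\left(-55,-54 \right)}}{-1650 - 2920} = \frac{\left(5 - 66\right) - -108}{-1650 - 2920} = \frac{\left(5 - 66\right) + 108}{-4570} = \left(-61 + 108\right) \left(- \frac{1}{4570}\right) = 47 \left(- \frac{1}{4570}\right) = - \frac{47}{4570}$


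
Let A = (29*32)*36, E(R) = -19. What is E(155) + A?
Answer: 33389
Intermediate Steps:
A = 33408 (A = 928*36 = 33408)
E(155) + A = -19 + 33408 = 33389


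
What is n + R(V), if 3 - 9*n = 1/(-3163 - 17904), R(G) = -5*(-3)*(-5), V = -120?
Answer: -14157023/189603 ≈ -74.667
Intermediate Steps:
R(G) = -75 (R(G) = 15*(-5) = -75)
n = 63202/189603 (n = ⅓ - 1/(9*(-3163 - 17904)) = ⅓ - ⅑/(-21067) = ⅓ - ⅑*(-1/21067) = ⅓ + 1/189603 = 63202/189603 ≈ 0.33334)
n + R(V) = 63202/189603 - 75 = -14157023/189603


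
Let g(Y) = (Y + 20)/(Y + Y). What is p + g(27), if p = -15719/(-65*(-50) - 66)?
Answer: -349589/85968 ≈ -4.0665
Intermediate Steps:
g(Y) = (20 + Y)/(2*Y) (g(Y) = (20 + Y)/((2*Y)) = (20 + Y)*(1/(2*Y)) = (20 + Y)/(2*Y))
p = -15719/3184 (p = -15719/(3250 - 66) = -15719/3184 ≈ -4.9369)
p + g(27) = -15719/3184 + (½)*(20 + 27)/27 = -15719/3184 + (½)*(1/27)*47 = -15719/3184 + 47/54 = -349589/85968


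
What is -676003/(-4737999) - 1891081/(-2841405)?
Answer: 172710130018/213691651565 ≈ 0.80822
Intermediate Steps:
-676003/(-4737999) - 1891081/(-2841405) = -676003*(-1/4737999) - 1891081*(-1/2841405) = 676003/4737999 + 1891081/2841405 = 172710130018/213691651565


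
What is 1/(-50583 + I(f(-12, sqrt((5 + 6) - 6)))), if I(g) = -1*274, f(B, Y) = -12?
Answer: -1/50857 ≈ -1.9663e-5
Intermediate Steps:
I(g) = -274
1/(-50583 + I(f(-12, sqrt((5 + 6) - 6)))) = 1/(-50583 - 274) = 1/(-50857) = -1/50857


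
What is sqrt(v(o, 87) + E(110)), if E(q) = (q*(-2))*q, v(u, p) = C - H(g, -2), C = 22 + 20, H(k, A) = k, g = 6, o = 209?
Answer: 2*I*sqrt(6041) ≈ 155.45*I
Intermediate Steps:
C = 42
v(u, p) = 36 (v(u, p) = 42 - 1*6 = 42 - 6 = 36)
E(q) = -2*q**2 (E(q) = (-2*q)*q = -2*q**2)
sqrt(v(o, 87) + E(110)) = sqrt(36 - 2*110**2) = sqrt(36 - 2*12100) = sqrt(36 - 24200) = sqrt(-24164) = 2*I*sqrt(6041)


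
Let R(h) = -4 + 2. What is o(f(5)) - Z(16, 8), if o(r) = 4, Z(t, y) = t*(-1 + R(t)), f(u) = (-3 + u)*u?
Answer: 52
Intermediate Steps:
R(h) = -2
f(u) = u*(-3 + u)
Z(t, y) = -3*t (Z(t, y) = t*(-1 - 2) = t*(-3) = -3*t)
o(f(5)) - Z(16, 8) = 4 - (-3)*16 = 4 - 1*(-48) = 4 + 48 = 52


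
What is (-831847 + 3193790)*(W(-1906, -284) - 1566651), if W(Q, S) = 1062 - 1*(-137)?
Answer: -3697508393236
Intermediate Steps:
W(Q, S) = 1199 (W(Q, S) = 1062 + 137 = 1199)
(-831847 + 3193790)*(W(-1906, -284) - 1566651) = (-831847 + 3193790)*(1199 - 1566651) = 2361943*(-1565452) = -3697508393236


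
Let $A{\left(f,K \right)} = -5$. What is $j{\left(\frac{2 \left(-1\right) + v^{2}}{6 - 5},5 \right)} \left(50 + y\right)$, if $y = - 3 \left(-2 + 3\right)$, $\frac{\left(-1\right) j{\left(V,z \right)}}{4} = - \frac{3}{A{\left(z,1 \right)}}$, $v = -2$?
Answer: $- \frac{564}{5} \approx -112.8$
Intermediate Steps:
$j{\left(V,z \right)} = - \frac{12}{5}$ ($j{\left(V,z \right)} = - 4 \left(- \frac{3}{-5}\right) = - 4 \left(\left(-3\right) \left(- \frac{1}{5}\right)\right) = \left(-4\right) \frac{3}{5} = - \frac{12}{5}$)
$y = -3$ ($y = \left(-3\right) 1 = -3$)
$j{\left(\frac{2 \left(-1\right) + v^{2}}{6 - 5},5 \right)} \left(50 + y\right) = - \frac{12 \left(50 - 3\right)}{5} = \left(- \frac{12}{5}\right) 47 = - \frac{564}{5}$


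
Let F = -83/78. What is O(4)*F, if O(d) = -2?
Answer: 83/39 ≈ 2.1282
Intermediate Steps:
F = -83/78 (F = -83*1/78 = -83/78 ≈ -1.0641)
O(4)*F = -2*(-83/78) = 83/39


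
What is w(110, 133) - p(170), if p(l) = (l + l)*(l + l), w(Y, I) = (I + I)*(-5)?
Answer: -116930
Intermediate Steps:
w(Y, I) = -10*I (w(Y, I) = (2*I)*(-5) = -10*I)
p(l) = 4*l² (p(l) = (2*l)*(2*l) = 4*l²)
w(110, 133) - p(170) = -10*133 - 4*170² = -1330 - 4*28900 = -1330 - 1*115600 = -1330 - 115600 = -116930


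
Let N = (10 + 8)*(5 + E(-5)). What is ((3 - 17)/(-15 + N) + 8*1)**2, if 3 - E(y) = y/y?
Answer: 763876/12321 ≈ 61.998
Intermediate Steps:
E(y) = 2 (E(y) = 3 - y/y = 3 - 1*1 = 3 - 1 = 2)
N = 126 (N = (10 + 8)*(5 + 2) = 18*7 = 126)
((3 - 17)/(-15 + N) + 8*1)**2 = ((3 - 17)/(-15 + 126) + 8*1)**2 = (-14/111 + 8)**2 = (874/111)**2 = 763876/12321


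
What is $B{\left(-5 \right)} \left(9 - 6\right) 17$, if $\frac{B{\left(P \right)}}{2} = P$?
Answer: $-510$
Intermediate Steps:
$B{\left(P \right)} = 2 P$
$B{\left(-5 \right)} \left(9 - 6\right) 17 = 2 \left(-5\right) \left(9 - 6\right) 17 = \left(-10\right) 3 \cdot 17 = \left(-30\right) 17 = -510$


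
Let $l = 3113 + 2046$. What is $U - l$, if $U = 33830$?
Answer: $28671$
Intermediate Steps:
$l = 5159$
$U - l = 33830 - 5159 = 28671$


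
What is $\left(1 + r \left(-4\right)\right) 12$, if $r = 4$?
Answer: $-180$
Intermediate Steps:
$\left(1 + r \left(-4\right)\right) 12 = \left(1 + 4 \left(-4\right)\right) 12 = \left(1 - 16\right) 12 = \left(-15\right) 12 = -180$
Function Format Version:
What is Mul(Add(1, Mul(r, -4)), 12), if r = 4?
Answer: -180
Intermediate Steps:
Mul(Add(1, Mul(r, -4)), 12) = Mul(Add(1, Mul(4, -4)), 12) = Mul(Add(1, -16), 12) = Mul(-15, 12) = -180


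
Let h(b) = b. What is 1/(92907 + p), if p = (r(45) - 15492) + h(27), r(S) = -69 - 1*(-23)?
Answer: 1/77396 ≈ 1.2921e-5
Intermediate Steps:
r(S) = -46 (r(S) = -69 + 23 = -46)
p = -15511 (p = (-46 - 15492) + 27 = -15538 + 27 = -15511)
1/(92907 + p) = 1/(92907 - 15511) = 1/77396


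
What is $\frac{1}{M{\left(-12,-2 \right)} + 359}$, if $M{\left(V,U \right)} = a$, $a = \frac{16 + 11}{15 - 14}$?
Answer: $\frac{1}{386} \approx 0.0025907$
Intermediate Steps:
$a = 27$ ($a = \frac{27}{1} = 27 \cdot 1 = 27$)
$M{\left(V,U \right)} = 27$
$\frac{1}{M{\left(-12,-2 \right)} + 359} = \frac{1}{27 + 359} = \frac{1}{386}$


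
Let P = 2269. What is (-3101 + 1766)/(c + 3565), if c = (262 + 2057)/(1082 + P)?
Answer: -497065/1327626 ≈ -0.37440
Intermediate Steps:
c = 773/1117 (c = (262 + 2057)/(1082 + 2269) = 2319/3351 = 2319*(1/3351) = 773/1117 ≈ 0.69203)
(-3101 + 1766)/(c + 3565) = (-3101 + 1766)/(773/1117 + 3565) = -1335/3982878/1117 = -1335*1117/3982878 = -497065/1327626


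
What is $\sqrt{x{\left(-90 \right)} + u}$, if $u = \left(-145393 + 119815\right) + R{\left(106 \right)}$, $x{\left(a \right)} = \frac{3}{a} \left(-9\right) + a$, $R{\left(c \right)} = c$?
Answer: $\frac{i \sqrt{2556170}}{10} \approx 159.88 i$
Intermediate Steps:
$x{\left(a \right)} = a - \frac{27}{a}$ ($x{\left(a \right)} = - \frac{27}{a} + a = a - \frac{27}{a}$)
$u = -25472$ ($u = \left(-145393 + 119815\right) + 106 = -25578 + 106 = -25472$)
$\sqrt{x{\left(-90 \right)} + u} = \sqrt{\left(-90 - \frac{27}{-90}\right) - 25472} = \sqrt{\left(-90 - - \frac{3}{10}\right) - 25472} = \sqrt{\left(-90 + \frac{3}{10}\right) - 25472} = \sqrt{- \frac{897}{10} - 25472} = \sqrt{- \frac{255617}{10}} = \frac{i \sqrt{2556170}}{10}$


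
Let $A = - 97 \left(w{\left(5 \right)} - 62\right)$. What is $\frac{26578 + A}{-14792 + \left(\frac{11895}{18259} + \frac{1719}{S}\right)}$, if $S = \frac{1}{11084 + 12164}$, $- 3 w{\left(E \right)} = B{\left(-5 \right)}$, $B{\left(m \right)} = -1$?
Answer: $\frac{1783520861}{2188260115725} \approx 0.00081504$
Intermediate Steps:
$w{\left(E \right)} = \frac{1}{3}$ ($w{\left(E \right)} = \left(- \frac{1}{3}\right) \left(-1\right) = \frac{1}{3}$)
$S = \frac{1}{23248} \approx 4.3014 \cdot 10^{-5}$
$A = \frac{17945}{3}$ ($A = - 97 \left(\frac{1}{3} - 62\right) = \left(-97\right) \left(- \frac{185}{3}\right) = \frac{17945}{3} \approx 5981.7$)
$\frac{26578 + A}{-14792 + \left(\frac{11895}{18259} + \frac{1719}{S}\right)} = \frac{26578 + \frac{17945}{3}}{-14792 + \left(\frac{11895}{18259} + 1719 \frac{1}{\frac{1}{23248}}\right)} = \frac{97679}{3 \left(-14792 + \left(11895 \cdot \frac{1}{18259} + 1719 \cdot 23248\right)\right)} = \frac{97679}{3 \left(-14792 + \left(\frac{11895}{18259} + 39963312\right)\right)} = \frac{97679}{3 \left(-14792 + \frac{729690125703}{18259}\right)} = \frac{97679}{3 \cdot \frac{729420038575}{18259}} = \frac{97679}{3} \cdot \frac{18259}{729420038575} = \frac{1783520861}{2188260115725}$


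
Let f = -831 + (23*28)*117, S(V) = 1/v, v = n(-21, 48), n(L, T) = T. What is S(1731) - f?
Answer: -3576815/48 ≈ -74517.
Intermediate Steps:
v = 48
S(V) = 1/48
f = 74517 (f = -831 + 644*117 = -831 + 75348 = 74517)
S(1731) - f = 1/48 - 1*74517 = 1/48 - 74517 = -3576815/48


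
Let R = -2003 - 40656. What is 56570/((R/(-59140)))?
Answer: 3345549800/42659 ≈ 78425.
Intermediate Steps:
R = -42659
56570/((R/(-59140))) = 56570/((-42659/(-59140))) = 56570/((-42659*(-1/59140))) = 56570/(42659/59140) = 56570*(59140/42659) = 3345549800/42659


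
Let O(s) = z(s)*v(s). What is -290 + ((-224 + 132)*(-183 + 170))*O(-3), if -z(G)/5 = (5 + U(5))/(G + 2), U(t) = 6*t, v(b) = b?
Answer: -628190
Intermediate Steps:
z(G) = -175/(2 + G) (z(G) = -5*(5 + 6*5)/(G + 2) = -5*(5 + 30)/(2 + G) = -175/(2 + G))
O(s) = -175*s/(2 + s) (O(s) = (-175/(2 + s))*s = -175*s/(2 + s))
-290 + ((-224 + 132)*(-183 + 170))*O(-3) = -290 + ((-224 + 132)*(-183 + 170))*(-175*(-3)/(2 - 3)) = -290 + (-92*(-13))*(-175*(-3)/(-1)) = -290 + 1196*(-175*(-3)*(-1)) = -290 + 1196*(-525) = -290 - 627900 = -628190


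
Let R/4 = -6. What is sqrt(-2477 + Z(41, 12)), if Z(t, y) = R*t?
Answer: I*sqrt(3461) ≈ 58.83*I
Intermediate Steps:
R = -24 (R = 4*(-6) = -24)
Z(t, y) = -24*t
sqrt(-2477 + Z(41, 12)) = sqrt(-2477 - 24*41) = sqrt(-2477 - 984) = sqrt(-3461) = I*sqrt(3461)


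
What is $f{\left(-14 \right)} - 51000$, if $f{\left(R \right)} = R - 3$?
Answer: $-51017$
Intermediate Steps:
$f{\left(R \right)} = -3 + R$ ($f{\left(R \right)} = R - 3 = -3 + R$)
$f{\left(-14 \right)} - 51000 = \left(-3 - 14\right) - 51000 = -17 - 51000 = -51017$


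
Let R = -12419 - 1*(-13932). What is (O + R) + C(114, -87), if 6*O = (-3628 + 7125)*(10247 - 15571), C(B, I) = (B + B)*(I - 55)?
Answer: -9401603/3 ≈ -3.1339e+6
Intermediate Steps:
R = 1513 (R = -12419 + 13932 = 1513)
C(B, I) = 2*B*(-55 + I) (C(B, I) = (2*B)*(-55 + I) = 2*B*(-55 + I))
O = -9309014/3 (O = ((-3628 + 7125)*(10247 - 15571))/6 = (3497*(-5324))/6 = (⅙)*(-18618028) = -9309014/3 ≈ -3.1030e+6)
(O + R) + C(114, -87) = (-9309014/3 + 1513) + 2*114*(-55 - 87) = -9304475/3 + 2*114*(-142) = -9304475/3 - 32376 = -9401603/3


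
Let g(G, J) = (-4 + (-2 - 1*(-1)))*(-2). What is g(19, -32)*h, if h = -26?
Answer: -260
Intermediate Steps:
g(G, J) = 10 (g(G, J) = (-4 + (-2 + 1))*(-2) = (-4 - 1)*(-2) = -5*(-2) = 10)
g(19, -32)*h = 10*(-26) = -260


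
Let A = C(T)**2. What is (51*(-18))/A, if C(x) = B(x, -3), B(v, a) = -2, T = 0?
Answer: -459/2 ≈ -229.50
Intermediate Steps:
C(x) = -2
A = 4 (A = (-2)**2 = 4)
(51*(-18))/A = (51*(-18))/4 = -918*1/4 = -459/2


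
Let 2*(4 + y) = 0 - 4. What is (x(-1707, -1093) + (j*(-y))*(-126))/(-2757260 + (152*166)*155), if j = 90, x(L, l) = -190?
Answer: -6823/115370 ≈ -0.059140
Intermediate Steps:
y = -6 (y = -4 + (0 - 4)/2 = -4 + (½)*(-4) = -4 - 2 = -6)
(x(-1707, -1093) + (j*(-y))*(-126))/(-2757260 + (152*166)*155) = (-190 + (90*(-1*(-6)))*(-126))/(-2757260 + (152*166)*155) = (-190 + (90*6)*(-126))/(-2757260 + 25232*155) = (-190 + 540*(-126))/(-2757260 + 3910960) = (-190 - 68040)/1153700 = -68230*1/1153700 = -6823/115370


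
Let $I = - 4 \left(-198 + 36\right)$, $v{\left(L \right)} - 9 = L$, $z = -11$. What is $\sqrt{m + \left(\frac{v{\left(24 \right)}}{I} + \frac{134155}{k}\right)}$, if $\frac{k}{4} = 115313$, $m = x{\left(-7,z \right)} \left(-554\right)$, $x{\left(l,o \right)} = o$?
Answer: $\frac{\sqrt{867966531567870}}{377388} \approx 78.066$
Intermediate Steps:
$m = 6094$ ($m = \left(-11\right) \left(-554\right) = 6094$)
$v{\left(L \right)} = 9 + L$
$k = 461252$ ($k = 4 \cdot 115313 = 461252$)
$I = 648$ ($I = \left(-4\right) \left(-162\right) = 648$)
$\sqrt{m + \left(\frac{v{\left(24 \right)}}{I} + \frac{134155}{k}\right)} = \sqrt{6094 + \left(\frac{9 + 24}{648} + \frac{134155}{461252}\right)} = \sqrt{6094 + \left(33 \cdot \frac{1}{648} + 134155 \cdot \frac{1}{461252}\right)} = \sqrt{6094 + \left(\frac{11}{216} + \frac{134155}{461252}\right)} = \sqrt{6094 + \frac{8512813}{24907608}} = \sqrt{\frac{151795475965}{24907608}} = \frac{\sqrt{867966531567870}}{377388}$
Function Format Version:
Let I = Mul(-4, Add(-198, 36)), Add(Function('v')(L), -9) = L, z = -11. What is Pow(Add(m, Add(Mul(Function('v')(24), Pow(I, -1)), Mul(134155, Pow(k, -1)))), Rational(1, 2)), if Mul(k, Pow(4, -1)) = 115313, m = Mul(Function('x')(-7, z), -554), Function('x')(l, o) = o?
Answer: Mul(Rational(1, 377388), Pow(867966531567870, Rational(1, 2))) ≈ 78.066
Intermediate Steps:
m = 6094 (m = Mul(-11, -554) = 6094)
Function('v')(L) = Add(9, L)
k = 461252 (k = Mul(4, 115313) = 461252)
I = 648 (I = Mul(-4, -162) = 648)
Pow(Add(m, Add(Mul(Function('v')(24), Pow(I, -1)), Mul(134155, Pow(k, -1)))), Rational(1, 2)) = Pow(Add(6094, Add(Mul(Add(9, 24), Pow(648, -1)), Mul(134155, Pow(461252, -1)))), Rational(1, 2)) = Pow(Add(6094, Add(Mul(33, Rational(1, 648)), Mul(134155, Rational(1, 461252)))), Rational(1, 2)) = Pow(Add(6094, Add(Rational(11, 216), Rational(134155, 461252))), Rational(1, 2)) = Pow(Add(6094, Rational(8512813, 24907608)), Rational(1, 2)) = Pow(Rational(151795475965, 24907608), Rational(1, 2)) = Mul(Rational(1, 377388), Pow(867966531567870, Rational(1, 2)))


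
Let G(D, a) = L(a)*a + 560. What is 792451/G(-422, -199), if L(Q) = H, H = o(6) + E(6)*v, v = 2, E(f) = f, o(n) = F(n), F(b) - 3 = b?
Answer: -72041/329 ≈ -218.97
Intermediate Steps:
F(b) = 3 + b
o(n) = 3 + n
H = 21 (H = (3 + 6) + 6*2 = 9 + 12 = 21)
L(Q) = 21
G(D, a) = 560 + 21*a (G(D, a) = 21*a + 560 = 560 + 21*a)
792451/G(-422, -199) = 792451/(560 + 21*(-199)) = 792451/(560 - 4179) = 792451/(-3619) = 792451*(-1/3619) = -72041/329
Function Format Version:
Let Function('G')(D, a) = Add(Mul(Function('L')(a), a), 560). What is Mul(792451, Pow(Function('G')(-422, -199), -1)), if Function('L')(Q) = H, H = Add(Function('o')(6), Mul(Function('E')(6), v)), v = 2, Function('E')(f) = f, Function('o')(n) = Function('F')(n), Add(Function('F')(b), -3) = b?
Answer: Rational(-72041, 329) ≈ -218.97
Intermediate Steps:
Function('F')(b) = Add(3, b)
Function('o')(n) = Add(3, n)
H = 21 (H = Add(Add(3, 6), Mul(6, 2)) = Add(9, 12) = 21)
Function('L')(Q) = 21
Function('G')(D, a) = Add(560, Mul(21, a)) (Function('G')(D, a) = Add(Mul(21, a), 560) = Add(560, Mul(21, a)))
Mul(792451, Pow(Function('G')(-422, -199), -1)) = Mul(792451, Pow(Add(560, Mul(21, -199)), -1)) = Mul(792451, Pow(Add(560, -4179), -1)) = Mul(792451, Pow(-3619, -1)) = Mul(792451, Rational(-1, 3619)) = Rational(-72041, 329)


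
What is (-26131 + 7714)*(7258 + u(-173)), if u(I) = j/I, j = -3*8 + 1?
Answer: -23125434969/173 ≈ -1.3367e+8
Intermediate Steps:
j = -23 (j = -24 + 1 = -23)
u(I) = -23/I
(-26131 + 7714)*(7258 + u(-173)) = (-26131 + 7714)*(7258 - 23/(-173)) = -18417*(7258 - 23*(-1/173)) = -18417*(7258 + 23/173) = -18417*1255657/173 = -23125434969/173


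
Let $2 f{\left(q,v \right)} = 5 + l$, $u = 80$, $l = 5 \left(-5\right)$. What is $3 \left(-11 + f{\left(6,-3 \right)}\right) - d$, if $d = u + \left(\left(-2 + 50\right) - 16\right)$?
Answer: $-175$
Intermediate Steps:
$l = -25$
$d = 112$ ($d = 80 + \left(\left(-2 + 50\right) - 16\right) = 80 + \left(48 - 16\right) = 80 + 32 = 112$)
$f{\left(q,v \right)} = -10$ ($f{\left(q,v \right)} = \frac{5 - 25}{2} = \frac{1}{2} \left(-20\right) = -10$)
$3 \left(-11 + f{\left(6,-3 \right)}\right) - d = 3 \left(-11 - 10\right) - 112 = 3 \left(-21\right) - 112 = -63 - 112 = -175$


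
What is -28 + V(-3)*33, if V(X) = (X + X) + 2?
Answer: -160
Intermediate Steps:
V(X) = 2 + 2*X (V(X) = 2*X + 2 = 2 + 2*X)
-28 + V(-3)*33 = -28 + (2 + 2*(-3))*33 = -28 + (2 - 6)*33 = -28 - 4*33 = -28 - 132 = -160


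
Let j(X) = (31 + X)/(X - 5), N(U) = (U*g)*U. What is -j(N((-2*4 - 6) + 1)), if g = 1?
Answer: -50/41 ≈ -1.2195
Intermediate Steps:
N(U) = U² (N(U) = (U*1)*U = U*U = U²)
j(X) = (31 + X)/(-5 + X)
-j(N((-2*4 - 6) + 1)) = -(31 + ((-2*4 - 6) + 1)²)/(-5 + ((-2*4 - 6) + 1)²) = -(31 + ((-8 - 6) + 1)²)/(-5 + ((-8 - 6) + 1)²) = -(31 + (-14 + 1)²)/(-5 + (-14 + 1)²) = -(31 + (-13)²)/(-5 + (-13)²) = -(31 + 169)/(-5 + 169) = -200/164 = -1*50/41 = -50/41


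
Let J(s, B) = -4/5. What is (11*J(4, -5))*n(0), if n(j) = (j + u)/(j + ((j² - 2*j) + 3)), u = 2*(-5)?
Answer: 88/3 ≈ 29.333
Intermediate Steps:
J(s, B) = -⅘ (J(s, B) = -4*⅕ = -⅘)
u = -10
n(j) = (-10 + j)/(3 + j² - j) (n(j) = (j - 10)/(j + ((j² - 2*j) + 3)) = (-10 + j)/(j + (3 + j² - 2*j)) = (-10 + j)/(3 + j² - j))
(11*J(4, -5))*n(0) = (11*(-⅘))*((-10 + 0)/(3 + 0² - 1*0)) = -44*(-10)/(5*(3 + 0 + 0)) = -44*(-10)/(5*3) = -44*(-10)/15 = -44/5*(-10/3) = 88/3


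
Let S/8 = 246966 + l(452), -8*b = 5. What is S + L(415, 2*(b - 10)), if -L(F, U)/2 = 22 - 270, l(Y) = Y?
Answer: 1979840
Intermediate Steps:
b = -5/8 (b = -1/8*5 = -5/8 ≈ -0.62500)
L(F, U) = 496 (L(F, U) = -2*(22 - 270) = -2*(-248) = 496)
S = 1979344 (S = 8*(246966 + 452) = 8*247418 = 1979344)
S + L(415, 2*(b - 10)) = 1979344 + 496 = 1979840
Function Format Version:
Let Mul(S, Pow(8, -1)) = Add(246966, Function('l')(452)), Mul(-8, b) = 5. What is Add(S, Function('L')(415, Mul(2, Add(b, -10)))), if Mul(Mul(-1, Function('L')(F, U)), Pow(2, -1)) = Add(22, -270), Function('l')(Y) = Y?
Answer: 1979840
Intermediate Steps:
b = Rational(-5, 8) (b = Mul(Rational(-1, 8), 5) = Rational(-5, 8) ≈ -0.62500)
Function('L')(F, U) = 496 (Function('L')(F, U) = Mul(-2, Add(22, -270)) = Mul(-2, -248) = 496)
S = 1979344 (S = Mul(8, Add(246966, 452)) = Mul(8, 247418) = 1979344)
Add(S, Function('L')(415, Mul(2, Add(b, -10)))) = Add(1979344, 496) = 1979840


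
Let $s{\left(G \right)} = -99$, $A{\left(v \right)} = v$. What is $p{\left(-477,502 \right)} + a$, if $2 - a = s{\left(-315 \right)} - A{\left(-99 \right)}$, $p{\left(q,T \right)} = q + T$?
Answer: $27$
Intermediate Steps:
$p{\left(q,T \right)} = T + q$
$a = 2$ ($a = 2 - \left(-99 - -99\right) = 2 - \left(-99 + 99\right) = 2 - 0 = 2 + 0 = 2$)
$p{\left(-477,502 \right)} + a = \left(502 - 477\right) + 2 = 25 + 2 = 27$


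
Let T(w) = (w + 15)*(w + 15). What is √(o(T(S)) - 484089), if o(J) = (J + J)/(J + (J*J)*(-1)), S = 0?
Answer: I*√379525783/28 ≈ 695.76*I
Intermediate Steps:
T(w) = (15 + w)² (T(w) = (15 + w)*(15 + w) = (15 + w)²)
o(J) = 2*J/(J - J²) (o(J) = (2*J)/(J + J²*(-1)) = (2*J)/(J - J²) = 2*J/(J - J²))
√(o(T(S)) - 484089) = √(-2/(-1 + (15 + 0)²) - 484089) = √(-2/(-1 + 15²) - 484089) = √(-2/(-1 + 225) - 484089) = √(-2/224 - 484089) = √(-2*1/224 - 484089) = √(-1/112 - 484089) = √(-54217969/112) = I*√379525783/28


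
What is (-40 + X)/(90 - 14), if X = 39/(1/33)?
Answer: 1247/76 ≈ 16.408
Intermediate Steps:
X = 1287 (X = 39/(1/33) = 39*33 = 1287)
(-40 + X)/(90 - 14) = (-40 + 1287)/(90 - 14) = 1247/76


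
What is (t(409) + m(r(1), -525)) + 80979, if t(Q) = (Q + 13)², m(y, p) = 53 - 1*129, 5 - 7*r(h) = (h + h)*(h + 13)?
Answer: 258987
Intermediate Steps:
r(h) = 5/7 - 2*h*(13 + h)/7 (r(h) = 5/7 - (h + h)*(h + 13)/7 = 5/7 - 2*h*(13 + h)/7)
m(y, p) = -76 (m(y, p) = 53 - 129 = -76)
t(Q) = (13 + Q)²
(t(409) + m(r(1), -525)) + 80979 = ((13 + 409)² - 76) + 80979 = (422² - 76) + 80979 = (178084 - 76) + 80979 = 178008 + 80979 = 258987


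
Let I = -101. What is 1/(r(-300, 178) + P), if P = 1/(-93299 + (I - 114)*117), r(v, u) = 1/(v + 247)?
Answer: -6278062/118507 ≈ -52.976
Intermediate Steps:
r(v, u) = 1/(247 + v)
P = -1/118454 (P = 1/(-93299 + (-101 - 114)*117) = 1/(-93299 - 215*117) = 1/(-93299 - 25155) = 1/(-118454) = -1/118454 ≈ -8.4421e-6)
1/(r(-300, 178) + P) = 1/(1/(247 - 300) - 1/118454) = 1/(1/(-53) - 1/118454) = 1/(-1/53 - 1/118454) = 1/(-118507/6278062) = -6278062/118507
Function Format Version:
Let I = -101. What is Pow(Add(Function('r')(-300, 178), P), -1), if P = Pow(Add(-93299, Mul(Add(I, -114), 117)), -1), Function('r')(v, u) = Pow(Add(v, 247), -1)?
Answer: Rational(-6278062, 118507) ≈ -52.976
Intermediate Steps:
Function('r')(v, u) = Pow(Add(247, v), -1)
P = Rational(-1, 118454) (P = Pow(Add(-93299, Mul(Add(-101, -114), 117)), -1) = Pow(Add(-93299, Mul(-215, 117)), -1) = Pow(Add(-93299, -25155), -1) = Pow(-118454, -1) = Rational(-1, 118454) ≈ -8.4421e-6)
Pow(Add(Function('r')(-300, 178), P), -1) = Pow(Add(Pow(Add(247, -300), -1), Rational(-1, 118454)), -1) = Pow(Add(Pow(-53, -1), Rational(-1, 118454)), -1) = Pow(Add(Rational(-1, 53), Rational(-1, 118454)), -1) = Pow(Rational(-118507, 6278062), -1) = Rational(-6278062, 118507)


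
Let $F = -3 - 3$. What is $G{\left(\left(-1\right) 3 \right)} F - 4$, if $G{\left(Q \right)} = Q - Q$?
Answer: $-4$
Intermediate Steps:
$G{\left(Q \right)} = 0$
$F = -6$
$G{\left(\left(-1\right) 3 \right)} F - 4 = 0 \left(-6\right) - 4 = 0 - 4 = -4$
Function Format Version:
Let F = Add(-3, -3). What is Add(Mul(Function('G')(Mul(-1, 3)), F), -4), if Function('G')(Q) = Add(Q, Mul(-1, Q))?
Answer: -4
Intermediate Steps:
Function('G')(Q) = 0
F = -6
Add(Mul(Function('G')(Mul(-1, 3)), F), -4) = Add(Mul(0, -6), -4) = Add(0, -4) = -4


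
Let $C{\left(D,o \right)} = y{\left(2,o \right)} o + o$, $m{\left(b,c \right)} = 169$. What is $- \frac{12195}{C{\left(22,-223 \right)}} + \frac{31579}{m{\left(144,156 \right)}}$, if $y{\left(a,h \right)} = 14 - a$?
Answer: $\frac{7200652}{37687} \approx 191.06$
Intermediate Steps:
$C{\left(D,o \right)} = 13 o$ ($C{\left(D,o \right)} = \left(14 - 2\right) o + o = 12 o + o = 13 o$)
$- \frac{12195}{C{\left(22,-223 \right)}} + \frac{31579}{m{\left(144,156 \right)}} = - \frac{12195}{13 \left(-223\right)} + \frac{31579}{169} = - \frac{12195}{-2899} + 31579 \cdot \frac{1}{169} = \left(-12195\right) \left(- \frac{1}{2899}\right) + \frac{31579}{169} = \frac{12195}{2899} + \frac{31579}{169} = \frac{7200652}{37687}$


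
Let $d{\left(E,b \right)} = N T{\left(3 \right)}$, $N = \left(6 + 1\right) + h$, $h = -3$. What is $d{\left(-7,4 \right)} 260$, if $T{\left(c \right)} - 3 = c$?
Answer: $6240$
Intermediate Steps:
$T{\left(c \right)} = 3 + c$
$N = 4$ ($N = \left(6 + 1\right) - 3 = 7 - 3 = 4$)
$d{\left(E,b \right)} = 24$ ($d{\left(E,b \right)} = 4 \left(3 + 3\right) = 4 \cdot 6 = 24$)
$d{\left(-7,4 \right)} 260 = 24 \cdot 260 = 6240$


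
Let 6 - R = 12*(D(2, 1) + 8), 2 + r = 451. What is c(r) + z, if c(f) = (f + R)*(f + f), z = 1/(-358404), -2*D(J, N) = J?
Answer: 119405159831/358404 ≈ 3.3316e+5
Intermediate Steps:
D(J, N) = -J/2
r = 449 (r = -2 + 451 = 449)
R = -78 (R = 6 - 12*(-1/2*2 + 8) = 6 - 12*(-1 + 8) = 6 - 12*7 = 6 - 1*84 = 6 - 84 = -78)
z = -1/358404 ≈ -2.7901e-6
c(f) = 2*f*(-78 + f) (c(f) = (f - 78)*(f + f) = (-78 + f)*(2*f) = 2*f*(-78 + f))
c(r) + z = 2*449*(-78 + 449) - 1/358404 = 2*449*371 - 1/358404 = 333158 - 1/358404 = 119405159831/358404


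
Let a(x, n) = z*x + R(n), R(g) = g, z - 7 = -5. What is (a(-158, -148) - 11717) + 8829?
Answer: -3352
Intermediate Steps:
z = 2 (z = 7 - 5 = 2)
a(x, n) = n + 2*x (a(x, n) = 2*x + n = n + 2*x)
(a(-158, -148) - 11717) + 8829 = ((-148 + 2*(-158)) - 11717) + 8829 = ((-148 - 316) - 11717) + 8829 = (-464 - 11717) + 8829 = -12181 + 8829 = -3352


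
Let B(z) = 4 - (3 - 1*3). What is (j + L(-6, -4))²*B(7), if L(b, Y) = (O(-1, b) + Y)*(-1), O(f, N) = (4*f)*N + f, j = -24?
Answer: 7396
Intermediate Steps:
O(f, N) = f + 4*N*f (O(f, N) = 4*N*f + f = f + 4*N*f)
L(b, Y) = 1 - Y + 4*b (L(b, Y) = (-(1 + 4*b) + Y)*(-1) = ((-1 - 4*b) + Y)*(-1) = (-1 + Y - 4*b)*(-1) = 1 - Y + 4*b)
B(z) = 4 (B(z) = 4 - (3 - 3) = 4 - 1*0 = 4 + 0 = 4)
(j + L(-6, -4))²*B(7) = (-24 + (1 - 1*(-4) + 4*(-6)))²*4 = (-24 + (1 + 4 - 24))²*4 = (-24 - 19)²*4 = (-43)²*4 = 1849*4 = 7396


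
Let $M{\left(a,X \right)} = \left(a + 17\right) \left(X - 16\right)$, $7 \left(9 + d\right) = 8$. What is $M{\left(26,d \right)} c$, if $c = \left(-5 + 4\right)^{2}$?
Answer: $- \frac{7181}{7} \approx -1025.9$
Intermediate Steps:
$d = - \frac{55}{7}$ ($d = -9 + \frac{1}{7} \cdot 8 = -9 + \frac{8}{7} = - \frac{55}{7} \approx -7.8571$)
$M{\left(a,X \right)} = \left(-16 + X\right) \left(17 + a\right)$ ($M{\left(a,X \right)} = \left(17 + a\right) \left(-16 + X\right) = \left(-16 + X\right) \left(17 + a\right)$)
$c = 1$ ($c = \left(-1\right)^{2} = 1$)
$M{\left(26,d \right)} c = \left(-272 - 416 + 17 \left(- \frac{55}{7}\right) - \frac{1430}{7}\right) 1 = \left(-272 - 416 - \frac{935}{7} - \frac{1430}{7}\right) 1 = \left(- \frac{7181}{7}\right) 1 = - \frac{7181}{7}$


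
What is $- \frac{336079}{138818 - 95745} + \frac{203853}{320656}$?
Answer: $- \frac{98985187555}{13811615888} \approx -7.1668$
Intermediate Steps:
$- \frac{336079}{138818 - 95745} + \frac{203853}{320656} = - \frac{336079}{43073} + 203853 \cdot \frac{1}{320656} = \left(-336079\right) \frac{1}{43073} + \frac{203853}{320656} = - \frac{336079}{43073} + \frac{203853}{320656} = - \frac{98985187555}{13811615888}$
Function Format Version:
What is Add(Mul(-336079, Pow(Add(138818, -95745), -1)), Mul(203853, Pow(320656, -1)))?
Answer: Rational(-98985187555, 13811615888) ≈ -7.1668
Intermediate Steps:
Add(Mul(-336079, Pow(Add(138818, -95745), -1)), Mul(203853, Pow(320656, -1))) = Add(Mul(-336079, Pow(43073, -1)), Mul(203853, Rational(1, 320656))) = Add(Mul(-336079, Rational(1, 43073)), Rational(203853, 320656)) = Add(Rational(-336079, 43073), Rational(203853, 320656)) = Rational(-98985187555, 13811615888)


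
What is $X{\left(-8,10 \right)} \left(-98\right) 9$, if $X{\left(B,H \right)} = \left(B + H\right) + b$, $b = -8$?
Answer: $5292$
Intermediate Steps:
$X{\left(B,H \right)} = -8 + B + H$ ($X{\left(B,H \right)} = \left(B + H\right) - 8 = -8 + B + H$)
$X{\left(-8,10 \right)} \left(-98\right) 9 = \left(-8 - 8 + 10\right) \left(-98\right) 9 = \left(-6\right) \left(-98\right) 9 = 588 \cdot 9 = 5292$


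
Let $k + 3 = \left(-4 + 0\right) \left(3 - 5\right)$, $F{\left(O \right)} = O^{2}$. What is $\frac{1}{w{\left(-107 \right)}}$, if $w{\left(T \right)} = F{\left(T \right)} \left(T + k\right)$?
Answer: $- \frac{1}{1167798} \approx -8.5631 \cdot 10^{-7}$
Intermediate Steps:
$k = 5$ ($k = -3 + \left(-4 + 0\right) \left(3 - 5\right) = -3 - -8 = -3 + 8 = 5$)
$w{\left(T \right)} = T^{2} \left(5 + T\right)$ ($w{\left(T \right)} = T^{2} \left(T + 5\right) = T^{2} \left(5 + T\right)$)
$\frac{1}{w{\left(-107 \right)}} = \frac{1}{\left(-107\right)^{2} \left(5 - 107\right)} = \frac{1}{11449 \left(-102\right)} = \frac{1}{-1167798} = - \frac{1}{1167798}$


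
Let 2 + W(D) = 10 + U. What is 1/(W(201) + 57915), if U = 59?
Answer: 1/57982 ≈ 1.7247e-5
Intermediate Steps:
W(D) = 67 (W(D) = -2 + (10 + 59) = -2 + 69 = 67)
1/(W(201) + 57915) = 1/(67 + 57915) = 1/57982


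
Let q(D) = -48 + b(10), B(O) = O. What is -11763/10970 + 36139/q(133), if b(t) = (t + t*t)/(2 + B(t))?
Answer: -2381409759/2556010 ≈ -931.69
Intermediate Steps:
b(t) = (t + t²)/(2 + t) (b(t) = (t + t*t)/(2 + t) = (t + t²)/(2 + t))
q(D) = -233/6 (q(D) = -48 + 10*(1 + 10)/(2 + 10) = -48 + 10*11/12 = -48 + 10*(1/12)*11 = -48 + 55/6 = -233/6)
-11763/10970 + 36139/q(133) = -11763/10970 + 36139/(-233/6) = -11763*1/10970 + 36139*(-6/233) = -11763/10970 - 216834/233 = -2381409759/2556010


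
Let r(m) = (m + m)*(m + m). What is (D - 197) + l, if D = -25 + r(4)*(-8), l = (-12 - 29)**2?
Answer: 947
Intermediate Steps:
l = 1681 (l = (-41)**2 = 1681)
r(m) = 4*m**2 (r(m) = (2*m)*(2*m) = 4*m**2)
D = -537 (D = -25 + (4*4**2)*(-8) = -25 + (4*16)*(-8) = -25 + 64*(-8) = -25 - 512 = -537)
(D - 197) + l = (-537 - 197) + 1681 = -734 + 1681 = 947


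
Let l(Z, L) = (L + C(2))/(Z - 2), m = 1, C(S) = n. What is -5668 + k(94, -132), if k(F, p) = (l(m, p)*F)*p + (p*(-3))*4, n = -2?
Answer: -1666756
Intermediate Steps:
C(S) = -2
l(Z, L) = (-2 + L)/(-2 + Z) (l(Z, L) = (L - 2)/(Z - 2) = (-2 + L)/(-2 + Z))
k(F, p) = -12*p + F*p*(2 - p) (k(F, p) = (((-2 + p)/(-2 + 1))*F)*p + (p*(-3))*4 = (((-2 + p)/(-1))*F)*p - 3*p*4 = ((-(-2 + p))*F)*p - 12*p = ((2 - p)*F)*p - 12*p = (F*(2 - p))*p - 12*p = F*p*(2 - p) - 12*p = -12*p + F*p*(2 - p))
-5668 + k(94, -132) = -5668 - 132*(-12 + 94*(2 - 1*(-132))) = -5668 - 132*(-12 + 94*(2 + 132)) = -5668 - 132*(-12 + 94*134) = -5668 - 132*(-12 + 12596) = -5668 - 132*12584 = -5668 - 1661088 = -1666756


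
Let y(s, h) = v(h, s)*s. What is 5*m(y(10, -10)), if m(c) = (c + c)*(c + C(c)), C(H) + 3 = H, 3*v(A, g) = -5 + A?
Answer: 51500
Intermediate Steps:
v(A, g) = -5/3 + A/3 (v(A, g) = (-5 + A)/3 = -5/3 + A/3)
C(H) = -3 + H
y(s, h) = s*(-5/3 + h/3) (y(s, h) = (-5/3 + h/3)*s = s*(-5/3 + h/3))
m(c) = 2*c*(-3 + 2*c) (m(c) = (c + c)*(c + (-3 + c)) = (2*c)*(-3 + 2*c) = 2*c*(-3 + 2*c))
5*m(y(10, -10)) = 5*(2*((1/3)*10*(-5 - 10))*(-3 + 2*((1/3)*10*(-5 - 10)))) = 5*(2*((1/3)*10*(-15))*(-3 + 2*((1/3)*10*(-15)))) = 5*(2*(-50)*(-3 + 2*(-50))) = 5*(2*(-50)*(-3 - 100)) = 5*(2*(-50)*(-103)) = 5*10300 = 51500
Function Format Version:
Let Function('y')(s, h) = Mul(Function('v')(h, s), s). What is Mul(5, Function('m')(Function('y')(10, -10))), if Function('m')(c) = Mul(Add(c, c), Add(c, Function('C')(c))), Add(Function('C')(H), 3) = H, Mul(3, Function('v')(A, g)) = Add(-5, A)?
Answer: 51500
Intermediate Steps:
Function('v')(A, g) = Add(Rational(-5, 3), Mul(Rational(1, 3), A)) (Function('v')(A, g) = Mul(Rational(1, 3), Add(-5, A)) = Add(Rational(-5, 3), Mul(Rational(1, 3), A)))
Function('C')(H) = Add(-3, H)
Function('y')(s, h) = Mul(s, Add(Rational(-5, 3), Mul(Rational(1, 3), h))) (Function('y')(s, h) = Mul(Add(Rational(-5, 3), Mul(Rational(1, 3), h)), s) = Mul(s, Add(Rational(-5, 3), Mul(Rational(1, 3), h))))
Function('m')(c) = Mul(2, c, Add(-3, Mul(2, c))) (Function('m')(c) = Mul(Add(c, c), Add(c, Add(-3, c))) = Mul(Mul(2, c), Add(-3, Mul(2, c))) = Mul(2, c, Add(-3, Mul(2, c))))
Mul(5, Function('m')(Function('y')(10, -10))) = Mul(5, Mul(2, Mul(Rational(1, 3), 10, Add(-5, -10)), Add(-3, Mul(2, Mul(Rational(1, 3), 10, Add(-5, -10)))))) = Mul(5, Mul(2, Mul(Rational(1, 3), 10, -15), Add(-3, Mul(2, Mul(Rational(1, 3), 10, -15))))) = Mul(5, Mul(2, -50, Add(-3, Mul(2, -50)))) = Mul(5, Mul(2, -50, Add(-3, -100))) = Mul(5, Mul(2, -50, -103)) = Mul(5, 10300) = 51500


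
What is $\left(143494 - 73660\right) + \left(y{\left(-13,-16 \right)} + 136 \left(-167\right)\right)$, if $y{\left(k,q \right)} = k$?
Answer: $47109$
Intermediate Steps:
$\left(143494 - 73660\right) + \left(y{\left(-13,-16 \right)} + 136 \left(-167\right)\right) = \left(143494 - 73660\right) + \left(-13 + 136 \left(-167\right)\right) = 69834 - 22725 = 47109$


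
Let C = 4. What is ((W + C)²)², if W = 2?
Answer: 1296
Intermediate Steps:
((W + C)²)² = ((2 + 4)²)² = (6²)² = 36² = 1296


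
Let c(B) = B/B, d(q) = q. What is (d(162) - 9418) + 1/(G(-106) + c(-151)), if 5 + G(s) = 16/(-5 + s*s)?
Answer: -415679679/44908 ≈ -9256.3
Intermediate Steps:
G(s) = -5 + 16/(-5 + s²) (G(s) = -5 + 16/(-5 + s*s) = -5 + 16/(-5 + s²))
c(B) = 1
(d(162) - 9418) + 1/(G(-106) + c(-151)) = (162 - 9418) + 1/((41 - 5*(-106)²)/(-5 + (-106)²) + 1) = -9256 + 1/((41 - 5*11236)/(-5 + 11236) + 1) = -9256 + 1/((41 - 56180)/11231 + 1) = -9256 + 1/((1/11231)*(-56139) + 1) = -9256 + 1/(-56139/11231 + 1) = -9256 + 1/(-44908/11231) = -9256 - 11231/44908 = -415679679/44908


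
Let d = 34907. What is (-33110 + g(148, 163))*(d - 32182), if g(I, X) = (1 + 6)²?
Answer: -90091225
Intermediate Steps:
g(I, X) = 49 (g(I, X) = 7² = 49)
(-33110 + g(148, 163))*(d - 32182) = (-33110 + 49)*(34907 - 32182) = -33061*2725 = -90091225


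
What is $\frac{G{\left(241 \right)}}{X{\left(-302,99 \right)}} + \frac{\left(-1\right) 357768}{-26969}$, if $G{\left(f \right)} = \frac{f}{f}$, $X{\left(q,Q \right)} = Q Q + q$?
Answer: $\frac{3398465201}{256178531} \approx 13.266$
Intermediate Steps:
$X{\left(q,Q \right)} = q + Q^{2}$ ($X{\left(q,Q \right)} = Q^{2} + q = q + Q^{2}$)
$G{\left(f \right)} = 1$
$\frac{G{\left(241 \right)}}{X{\left(-302,99 \right)}} + \frac{\left(-1\right) 357768}{-26969} = 1 \frac{1}{-302 + 99^{2}} + \frac{\left(-1\right) 357768}{-26969} = 1 \frac{1}{-302 + 9801} - - \frac{357768}{26969} = 1 \cdot \frac{1}{9499} + \frac{357768}{26969} = \frac{1}{9499} + \frac{357768}{26969} = \frac{3398465201}{256178531}$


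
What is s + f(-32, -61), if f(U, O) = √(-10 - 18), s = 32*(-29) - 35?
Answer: -963 + 2*I*√7 ≈ -963.0 + 5.2915*I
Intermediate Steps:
s = -963 (s = -928 - 35 = -963)
f(U, O) = 2*I*√7 (f(U, O) = √(-28) = 2*I*√7)
s + f(-32, -61) = -963 + 2*I*√7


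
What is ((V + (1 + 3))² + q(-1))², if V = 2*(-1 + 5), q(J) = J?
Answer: 20449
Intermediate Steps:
V = 8 (V = 2*4 = 8)
((V + (1 + 3))² + q(-1))² = ((8 + (1 + 3))² - 1)² = ((8 + 4)² - 1)² = (12² - 1)² = (144 - 1)² = 143² = 20449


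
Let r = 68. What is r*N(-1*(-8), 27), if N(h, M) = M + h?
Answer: 2380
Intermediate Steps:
r*N(-1*(-8), 27) = 68*(27 - 1*(-8)) = 68*(27 + 8) = 68*35 = 2380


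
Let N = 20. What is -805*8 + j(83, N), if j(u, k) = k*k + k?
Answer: -6020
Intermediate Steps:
j(u, k) = k + k² (j(u, k) = k² + k = k + k²)
-805*8 + j(83, N) = -805*8 + 20*(1 + 20) = -6440 + 20*21 = -6440 + 420 = -6020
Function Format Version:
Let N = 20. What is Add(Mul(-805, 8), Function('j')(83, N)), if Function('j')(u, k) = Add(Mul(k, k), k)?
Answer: -6020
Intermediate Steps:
Function('j')(u, k) = Add(k, Pow(k, 2)) (Function('j')(u, k) = Add(Pow(k, 2), k) = Add(k, Pow(k, 2)))
Add(Mul(-805, 8), Function('j')(83, N)) = Add(Mul(-805, 8), Mul(20, Add(1, 20))) = Add(-6440, Mul(20, 21)) = Add(-6440, 420) = -6020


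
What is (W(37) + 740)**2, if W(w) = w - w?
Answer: 547600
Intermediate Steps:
W(w) = 0
(W(37) + 740)**2 = (0 + 740)**2 = 740**2 = 547600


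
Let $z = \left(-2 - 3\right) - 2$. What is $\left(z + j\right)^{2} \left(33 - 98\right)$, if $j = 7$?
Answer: $0$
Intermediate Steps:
$z = -7$ ($z = -5 - 2 = -7$)
$\left(z + j\right)^{2} \left(33 - 98\right) = \left(-7 + 7\right)^{2} \left(33 - 98\right) = 0^{2} \left(-65\right) = 0 \left(-65\right) = 0$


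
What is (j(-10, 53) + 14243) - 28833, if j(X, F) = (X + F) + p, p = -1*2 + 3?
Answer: -14546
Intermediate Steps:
p = 1 (p = -2 + 3 = 1)
j(X, F) = 1 + F + X (j(X, F) = (X + F) + 1 = (F + X) + 1 = 1 + F + X)
(j(-10, 53) + 14243) - 28833 = ((1 + 53 - 10) + 14243) - 28833 = (44 + 14243) - 28833 = 14287 - 28833 = -14546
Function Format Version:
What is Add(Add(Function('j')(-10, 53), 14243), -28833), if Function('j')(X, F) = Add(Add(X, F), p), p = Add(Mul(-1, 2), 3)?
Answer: -14546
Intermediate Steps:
p = 1 (p = Add(-2, 3) = 1)
Function('j')(X, F) = Add(1, F, X) (Function('j')(X, F) = Add(Add(X, F), 1) = Add(Add(F, X), 1) = Add(1, F, X))
Add(Add(Function('j')(-10, 53), 14243), -28833) = Add(Add(Add(1, 53, -10), 14243), -28833) = Add(Add(44, 14243), -28833) = Add(14287, -28833) = -14546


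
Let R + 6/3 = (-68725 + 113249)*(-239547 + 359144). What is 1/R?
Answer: 1/5324936826 ≈ 1.8780e-10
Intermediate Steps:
R = 5324936826 (R = -2 + (-68725 + 113249)*(-239547 + 359144) = -2 + 44524*119597 = -2 + 5324936828 = 5324936826)
1/R = 1/5324936826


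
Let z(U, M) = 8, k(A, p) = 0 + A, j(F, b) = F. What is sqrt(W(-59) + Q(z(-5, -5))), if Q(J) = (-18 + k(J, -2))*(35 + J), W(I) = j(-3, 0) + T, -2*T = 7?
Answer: 3*I*sqrt(194)/2 ≈ 20.893*I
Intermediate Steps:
k(A, p) = A
T = -7/2 (T = -1/2*7 = -7/2 ≈ -3.5000)
W(I) = -13/2 (W(I) = -3 - 7/2 = -13/2)
Q(J) = (-18 + J)*(35 + J)
sqrt(W(-59) + Q(z(-5, -5))) = sqrt(-13/2 + (-630 + 8**2 + 17*8)) = sqrt(-13/2 + (-630 + 64 + 136)) = sqrt(-13/2 - 430) = sqrt(-873/2) = 3*I*sqrt(194)/2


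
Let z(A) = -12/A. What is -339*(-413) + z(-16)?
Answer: 560031/4 ≈ 1.4001e+5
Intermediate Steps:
-339*(-413) + z(-16) = -339*(-413) - 12/(-16) = 140007 - 12*(-1/16) = 140007 + 3/4 = 560031/4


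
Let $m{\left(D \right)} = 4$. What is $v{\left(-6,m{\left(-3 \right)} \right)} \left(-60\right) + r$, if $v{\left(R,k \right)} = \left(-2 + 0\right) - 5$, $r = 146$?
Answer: $566$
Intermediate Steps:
$v{\left(R,k \right)} = -7$ ($v{\left(R,k \right)} = -2 - 5 = -7$)
$v{\left(-6,m{\left(-3 \right)} \right)} \left(-60\right) + r = \left(-7\right) \left(-60\right) + 146 = 420 + 146 = 566$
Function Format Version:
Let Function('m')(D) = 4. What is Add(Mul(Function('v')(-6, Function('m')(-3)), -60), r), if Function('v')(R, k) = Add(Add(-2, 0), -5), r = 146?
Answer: 566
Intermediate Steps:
Function('v')(R, k) = -7 (Function('v')(R, k) = Add(-2, -5) = -7)
Add(Mul(Function('v')(-6, Function('m')(-3)), -60), r) = Add(Mul(-7, -60), 146) = Add(420, 146) = 566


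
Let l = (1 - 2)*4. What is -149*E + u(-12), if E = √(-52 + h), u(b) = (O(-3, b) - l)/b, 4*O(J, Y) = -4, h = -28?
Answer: -¼ - 596*I*√5 ≈ -0.25 - 1332.7*I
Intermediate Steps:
O(J, Y) = -1 (O(J, Y) = (¼)*(-4) = -1)
l = -4 (l = -1*4 = -4)
u(b) = 3/b (u(b) = (-1 - 1*(-4))/b = (-1 + 4)/b = 3/b)
E = 4*I*√5 (E = √(-52 - 28) = √(-80) = 4*I*√5 ≈ 8.9443*I)
-149*E + u(-12) = -596*I*√5 + 3/(-12) = -596*I*√5 + 3*(-1/12) = -596*I*√5 - ¼ = -¼ - 596*I*√5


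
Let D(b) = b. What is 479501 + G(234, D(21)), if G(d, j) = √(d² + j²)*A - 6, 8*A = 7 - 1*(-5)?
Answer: 479495 + 9*√6133/2 ≈ 4.7985e+5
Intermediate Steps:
A = 3/2 (A = (7 - 1*(-5))/8 = (7 + 5)/8 = (⅛)*12 = 3/2 ≈ 1.5000)
G(d, j) = -6 + 3*√(d² + j²)/2 (G(d, j) = √(d² + j²)*(3/2) - 6 = 3*√(d² + j²)/2 - 6 = -6 + 3*√(d² + j²)/2)
479501 + G(234, D(21)) = 479501 + (-6 + 3*√(234² + 21²)/2) = 479501 + (-6 + 3*√(54756 + 441)/2) = 479501 + (-6 + 3*√55197/2) = 479501 + (-6 + 3*(3*√6133)/2) = 479501 + (-6 + 9*√6133/2) = 479495 + 9*√6133/2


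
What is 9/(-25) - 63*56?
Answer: -88209/25 ≈ -3528.4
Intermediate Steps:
9/(-25) - 63*56 = 9*(-1/25) - 3528 = -9/25 - 3528 = -88209/25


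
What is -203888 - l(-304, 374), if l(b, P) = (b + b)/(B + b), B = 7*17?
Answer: -37719888/185 ≈ -2.0389e+5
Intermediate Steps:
B = 119
l(b, P) = 2*b/(119 + b) (l(b, P) = (b + b)/(119 + b) = (2*b)/(119 + b) = 2*b/(119 + b))
-203888 - l(-304, 374) = -203888 - 2*(-304)/(119 - 304) = -203888 - 2*(-304)/(-185) = -203888 - 2*(-304)*(-1)/185 = -203888 - 1*608/185 = -203888 - 608/185 = -37719888/185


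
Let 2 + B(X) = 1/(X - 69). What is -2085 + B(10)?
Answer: -123134/59 ≈ -2087.0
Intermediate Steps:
B(X) = -2 + 1/(-69 + X) (B(X) = -2 + 1/(X - 69) = -2 + 1/(-69 + X))
-2085 + B(10) = -2085 + (139 - 2*10)/(-69 + 10) = -2085 + (139 - 20)/(-59) = -2085 - 1/59*119 = -2085 - 119/59 = -123134/59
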